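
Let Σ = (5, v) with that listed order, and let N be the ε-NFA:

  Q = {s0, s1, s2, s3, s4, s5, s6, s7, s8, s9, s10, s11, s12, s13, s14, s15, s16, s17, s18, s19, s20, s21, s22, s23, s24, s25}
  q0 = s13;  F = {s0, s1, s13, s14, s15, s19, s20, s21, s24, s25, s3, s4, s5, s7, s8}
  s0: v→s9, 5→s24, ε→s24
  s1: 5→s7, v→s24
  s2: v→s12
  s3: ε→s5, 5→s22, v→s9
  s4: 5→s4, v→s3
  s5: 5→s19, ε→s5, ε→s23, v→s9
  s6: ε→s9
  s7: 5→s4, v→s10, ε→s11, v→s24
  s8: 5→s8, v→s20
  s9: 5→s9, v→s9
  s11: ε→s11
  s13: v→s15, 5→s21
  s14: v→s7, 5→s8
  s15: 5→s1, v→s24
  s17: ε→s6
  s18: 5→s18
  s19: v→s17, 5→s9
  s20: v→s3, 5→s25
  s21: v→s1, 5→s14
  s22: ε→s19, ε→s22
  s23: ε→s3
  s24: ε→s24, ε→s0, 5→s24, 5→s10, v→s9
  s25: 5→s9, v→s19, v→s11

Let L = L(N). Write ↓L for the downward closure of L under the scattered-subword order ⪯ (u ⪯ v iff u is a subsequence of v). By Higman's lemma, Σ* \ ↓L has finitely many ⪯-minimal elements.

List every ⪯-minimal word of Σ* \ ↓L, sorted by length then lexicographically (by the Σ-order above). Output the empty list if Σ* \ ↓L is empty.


|Q|=26, |F|=15, |δ|=50 (13 ε).
min D↑ (14 st, q0=0, F={8}): 0:5→1,v→2 1:5→3,v→4 2:5→4,v→5 3:5→6,v→7 4:5→7,v→5 5:5→5,v→8 6:5→6,v→9 7:5→10,v→5 8:5→8,v→8 9:5→11,v→12 10:5→10,v→12 11:5→8,v→13 12:5→13,v→8 13:5→8,v→8 (ε-aug+det+¬).
'vvv': run [22, 18, 12, 3] end={s17,s6,s9} — reject; 3/3 single-dels accept.
'555v55': N↓-sim [22, 20, 18, 16, 11, 7, 1] end={s9} rej; 6/6 deletions ∈↓L.
2 words, ⪯-incomp.

min(Σ*\↓L) = [vvv, 555v55].


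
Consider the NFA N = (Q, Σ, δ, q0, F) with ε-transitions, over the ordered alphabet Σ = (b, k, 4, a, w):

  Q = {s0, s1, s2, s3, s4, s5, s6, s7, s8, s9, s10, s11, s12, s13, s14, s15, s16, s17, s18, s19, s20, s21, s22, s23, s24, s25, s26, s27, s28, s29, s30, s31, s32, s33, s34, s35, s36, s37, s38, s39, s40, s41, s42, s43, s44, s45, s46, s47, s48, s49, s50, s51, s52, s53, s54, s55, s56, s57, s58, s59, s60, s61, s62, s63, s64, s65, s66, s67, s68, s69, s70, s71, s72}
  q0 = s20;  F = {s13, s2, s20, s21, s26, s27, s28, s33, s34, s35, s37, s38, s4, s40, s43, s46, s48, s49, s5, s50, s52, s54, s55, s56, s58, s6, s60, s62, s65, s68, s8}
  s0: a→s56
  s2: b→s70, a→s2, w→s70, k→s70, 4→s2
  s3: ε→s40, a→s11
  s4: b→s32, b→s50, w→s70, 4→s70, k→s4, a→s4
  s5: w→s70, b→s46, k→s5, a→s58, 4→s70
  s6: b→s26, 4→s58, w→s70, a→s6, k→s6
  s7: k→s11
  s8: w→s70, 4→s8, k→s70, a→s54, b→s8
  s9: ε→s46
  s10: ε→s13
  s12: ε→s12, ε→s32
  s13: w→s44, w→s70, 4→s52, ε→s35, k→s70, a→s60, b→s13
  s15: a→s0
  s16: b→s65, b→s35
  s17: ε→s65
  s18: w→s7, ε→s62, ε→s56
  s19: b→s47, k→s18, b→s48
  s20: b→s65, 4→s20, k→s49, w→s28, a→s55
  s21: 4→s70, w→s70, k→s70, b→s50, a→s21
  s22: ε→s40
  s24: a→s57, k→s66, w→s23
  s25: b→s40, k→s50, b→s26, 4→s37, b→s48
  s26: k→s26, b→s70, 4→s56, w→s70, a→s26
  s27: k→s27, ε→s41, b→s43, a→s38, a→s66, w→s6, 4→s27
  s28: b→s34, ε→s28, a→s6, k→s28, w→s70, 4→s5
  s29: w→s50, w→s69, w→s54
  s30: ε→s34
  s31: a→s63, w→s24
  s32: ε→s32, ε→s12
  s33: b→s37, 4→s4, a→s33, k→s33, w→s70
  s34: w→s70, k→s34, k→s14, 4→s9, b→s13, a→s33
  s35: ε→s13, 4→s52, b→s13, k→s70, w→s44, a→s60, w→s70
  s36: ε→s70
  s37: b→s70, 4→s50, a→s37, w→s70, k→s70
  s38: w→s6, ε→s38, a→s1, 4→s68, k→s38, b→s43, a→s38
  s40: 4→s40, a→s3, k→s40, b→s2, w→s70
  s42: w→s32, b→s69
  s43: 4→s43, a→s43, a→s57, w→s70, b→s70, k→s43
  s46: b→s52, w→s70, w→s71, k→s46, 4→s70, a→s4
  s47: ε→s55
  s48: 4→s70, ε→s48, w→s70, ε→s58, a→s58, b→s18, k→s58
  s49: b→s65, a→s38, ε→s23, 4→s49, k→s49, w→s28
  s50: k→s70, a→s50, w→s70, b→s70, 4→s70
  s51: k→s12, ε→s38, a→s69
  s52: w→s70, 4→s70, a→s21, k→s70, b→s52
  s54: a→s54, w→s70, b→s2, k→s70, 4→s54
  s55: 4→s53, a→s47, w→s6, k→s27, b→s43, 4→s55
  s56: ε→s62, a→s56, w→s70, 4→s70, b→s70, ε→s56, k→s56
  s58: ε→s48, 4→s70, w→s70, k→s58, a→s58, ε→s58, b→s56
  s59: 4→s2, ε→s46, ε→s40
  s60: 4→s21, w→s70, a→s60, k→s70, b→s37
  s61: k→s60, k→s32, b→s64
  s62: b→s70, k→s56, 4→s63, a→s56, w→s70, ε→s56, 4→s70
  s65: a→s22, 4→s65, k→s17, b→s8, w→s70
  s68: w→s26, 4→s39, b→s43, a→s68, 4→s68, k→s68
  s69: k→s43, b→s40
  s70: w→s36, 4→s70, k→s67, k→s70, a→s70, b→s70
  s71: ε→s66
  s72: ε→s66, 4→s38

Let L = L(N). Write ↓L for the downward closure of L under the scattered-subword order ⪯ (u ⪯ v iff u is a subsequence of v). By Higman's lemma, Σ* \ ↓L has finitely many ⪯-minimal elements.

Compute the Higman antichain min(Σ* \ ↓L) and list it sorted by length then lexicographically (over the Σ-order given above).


min(Σ*\↓L) = [bw, ww, bbk, abb, w44, ka4wb].

|Q|=73, |F|=31, |δ|=238 (32 ε).
min D↑ (29 st, q0=0, F={7}): 0:b→1,k→2,4→0,a→3,w→4 1:b→5,k→1,4→1,a→6,w→7 2:b→1,k→2,4→2,a→8,w→4 3:b→9,k→10,4→3,a→3,w→11 4:b→12,k→4,4→13,a→11,w→7 5:b→5,k→7,4→5,a→14,w→7 6:b→15,k→6,4→6,a→6,w→7 7:b→7,k→7,4→7,a→7,w→7 8:b→9,k→8,4→16,a→8,w→11 9:b→7,k→9,4→9,a→9,w→7 10:b→9,k→10,4→10,a→8,w→11 11:b→17,k→11,4→18,a→11,w→7 12:b→19,k→12,4→20,a→21,w→7 13:b→20,k→13,4→7,a→18,w→7 14:b→15,k→7,4→14,a→14,w→7 15:b→7,k→7,4→15,a→15,w→7 16:b→9,k→16,4→16,a→16,w→17 17:b→7,k→17,4→22,a→17,w→7 18:b→22,k→18,4→7,a→18,w→7 19:b→19,k→7,4→23,a→24,w→7 20:b→23,k→20,4→7,a→25,w→7 21:b→26,k→21,4→25,a→21,w→7 22:b→7,k→22,4→7,a→22,w→7 23:b→23,k→7,4→7,a→27,w→7 24:b→26,k→7,4→27,a→24,w→7 25:b→28,k→25,4→7,a→25,w→7 26:b→7,k→7,4→28,a→26,w→7 27:b→28,k→7,4→7,a→27,w→7 28:b→7,k→7,4→7,a→28,w→7 (ε-aug+det+¬).
'bw': N↓-sim [55, 38, 8] end={s11,s36,s44,s66,s67,s7,s70,s71} — reject; 2/2 del acc.
'ww': N↓-sim [55, 33, 8] end={s11,s36,s44,s66,s67,s7,s70,s71} ∉↓L; 2/2 deletions ∈↓L.
'bbk': run [55, 38, 16, 3] end={s36,s67,s70} ∉↓L; 3/3 deletions ∈↓L.
'abb': |S_i|=[55, 38, 17, 3] end={s36,s67,s70} ∉↓L; 3/3 single-dels accept.
'w44': run [55, 33, 22, 4] end={s36,s63,s67,s70} ∉↓L; 3/3 del acc.
'ka4wb': run [55, 51, 33, 25, 9, 3] end={s36,s67,s70} — reject; 5/5 del acc.
6 minimals (antichain).


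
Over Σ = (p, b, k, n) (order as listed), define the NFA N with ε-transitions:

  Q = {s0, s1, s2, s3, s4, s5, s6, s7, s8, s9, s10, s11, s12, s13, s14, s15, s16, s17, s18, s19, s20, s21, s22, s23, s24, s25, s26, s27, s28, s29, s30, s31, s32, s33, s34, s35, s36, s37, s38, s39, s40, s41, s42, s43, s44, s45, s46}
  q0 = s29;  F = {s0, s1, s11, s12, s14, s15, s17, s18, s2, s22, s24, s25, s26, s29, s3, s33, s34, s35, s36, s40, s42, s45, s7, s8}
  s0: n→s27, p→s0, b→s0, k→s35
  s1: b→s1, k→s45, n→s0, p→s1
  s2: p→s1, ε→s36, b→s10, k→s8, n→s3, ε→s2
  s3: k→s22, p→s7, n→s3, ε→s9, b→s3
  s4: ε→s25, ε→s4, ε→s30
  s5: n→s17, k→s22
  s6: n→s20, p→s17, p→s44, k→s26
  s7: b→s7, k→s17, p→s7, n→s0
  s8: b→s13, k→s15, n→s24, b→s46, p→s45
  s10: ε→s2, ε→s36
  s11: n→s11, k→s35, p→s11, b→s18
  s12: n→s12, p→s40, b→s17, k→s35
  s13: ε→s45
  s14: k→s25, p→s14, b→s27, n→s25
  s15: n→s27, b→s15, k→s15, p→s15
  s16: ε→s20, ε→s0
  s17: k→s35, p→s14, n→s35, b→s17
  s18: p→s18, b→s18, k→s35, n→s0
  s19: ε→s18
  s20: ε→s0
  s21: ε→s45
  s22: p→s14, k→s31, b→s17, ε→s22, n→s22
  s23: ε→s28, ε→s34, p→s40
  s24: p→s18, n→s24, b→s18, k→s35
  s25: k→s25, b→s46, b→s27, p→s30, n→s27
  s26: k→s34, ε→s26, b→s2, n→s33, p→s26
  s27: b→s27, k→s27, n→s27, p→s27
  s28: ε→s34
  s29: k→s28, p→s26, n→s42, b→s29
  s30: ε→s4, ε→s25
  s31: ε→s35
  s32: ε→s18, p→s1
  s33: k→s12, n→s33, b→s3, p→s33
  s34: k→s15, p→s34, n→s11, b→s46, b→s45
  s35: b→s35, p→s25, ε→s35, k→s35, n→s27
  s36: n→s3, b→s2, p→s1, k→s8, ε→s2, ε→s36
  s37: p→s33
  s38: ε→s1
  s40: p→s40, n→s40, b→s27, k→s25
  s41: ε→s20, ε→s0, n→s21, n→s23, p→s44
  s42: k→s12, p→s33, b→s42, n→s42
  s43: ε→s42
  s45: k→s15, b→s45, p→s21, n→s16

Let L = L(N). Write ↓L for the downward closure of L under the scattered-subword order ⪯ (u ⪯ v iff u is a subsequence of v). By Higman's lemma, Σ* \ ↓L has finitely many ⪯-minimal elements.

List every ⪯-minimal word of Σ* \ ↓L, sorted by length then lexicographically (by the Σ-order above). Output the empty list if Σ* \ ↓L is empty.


|Q|=47, |F|=24, |δ|=145 (30 ε).
min D↑ (24 st, q0=0, F={14}): 0:p→1,b→0,k→2,n→3 1:p→1,b→4,k→2,n→5 2:p→2,b→6,k→7,n→8 3:p→5,b→3,k→9,n→3 4:p→10,b→4,k→11,n→12 5:p→5,b→12,k→9,n→5 6:p→6,b→6,k→7,n→13 7:p→7,b→7,k→7,n→14 8:p→8,b→15,k→16,n→8 9:p→17,b→18,k→16,n→9 10:p→10,b→10,k→6,n→13 11:p→6,b→6,k→7,n→19 12:p→20,b→12,k→21,n→12 13:p→13,b→13,k→16,n→14 14:p→14,b→14,k→14,n→14 15:p→15,b→15,k→16,n→13 16:p→22,b→16,k→16,n→14 17:p→17,b→14,k→22,n→17 18:p→23,b→18,k→16,n→16 19:p→15,b→15,k→16,n→19 20:p→20,b→20,k→18,n→13 21:p→23,b→18,k→16,n→21 22:p→22,b→14,k→22,n→14 23:p→23,b→14,k→22,n→22 [Hopcroft].
'kkn': run [36, 25, 8, 1] end={s27} rej; 3/3 del acc.
'kbnn': |S_i|=[36, 25, 16, 9, 1] end={s27} — reject; 4/4 del acc.
'nkpb': run [36, 23, 12, 7, 2] end={s27,s46} ∉↓L; 4/4 single-dels accept.
'pbpnn': N↓-sim [36, 33, 27, 17, 9, 1] end={s27} — reject; 5/5 single-dels accept.
4 minimals (antichain).

Antichain: [kkn, kbnn, nkpb, pbpnn].


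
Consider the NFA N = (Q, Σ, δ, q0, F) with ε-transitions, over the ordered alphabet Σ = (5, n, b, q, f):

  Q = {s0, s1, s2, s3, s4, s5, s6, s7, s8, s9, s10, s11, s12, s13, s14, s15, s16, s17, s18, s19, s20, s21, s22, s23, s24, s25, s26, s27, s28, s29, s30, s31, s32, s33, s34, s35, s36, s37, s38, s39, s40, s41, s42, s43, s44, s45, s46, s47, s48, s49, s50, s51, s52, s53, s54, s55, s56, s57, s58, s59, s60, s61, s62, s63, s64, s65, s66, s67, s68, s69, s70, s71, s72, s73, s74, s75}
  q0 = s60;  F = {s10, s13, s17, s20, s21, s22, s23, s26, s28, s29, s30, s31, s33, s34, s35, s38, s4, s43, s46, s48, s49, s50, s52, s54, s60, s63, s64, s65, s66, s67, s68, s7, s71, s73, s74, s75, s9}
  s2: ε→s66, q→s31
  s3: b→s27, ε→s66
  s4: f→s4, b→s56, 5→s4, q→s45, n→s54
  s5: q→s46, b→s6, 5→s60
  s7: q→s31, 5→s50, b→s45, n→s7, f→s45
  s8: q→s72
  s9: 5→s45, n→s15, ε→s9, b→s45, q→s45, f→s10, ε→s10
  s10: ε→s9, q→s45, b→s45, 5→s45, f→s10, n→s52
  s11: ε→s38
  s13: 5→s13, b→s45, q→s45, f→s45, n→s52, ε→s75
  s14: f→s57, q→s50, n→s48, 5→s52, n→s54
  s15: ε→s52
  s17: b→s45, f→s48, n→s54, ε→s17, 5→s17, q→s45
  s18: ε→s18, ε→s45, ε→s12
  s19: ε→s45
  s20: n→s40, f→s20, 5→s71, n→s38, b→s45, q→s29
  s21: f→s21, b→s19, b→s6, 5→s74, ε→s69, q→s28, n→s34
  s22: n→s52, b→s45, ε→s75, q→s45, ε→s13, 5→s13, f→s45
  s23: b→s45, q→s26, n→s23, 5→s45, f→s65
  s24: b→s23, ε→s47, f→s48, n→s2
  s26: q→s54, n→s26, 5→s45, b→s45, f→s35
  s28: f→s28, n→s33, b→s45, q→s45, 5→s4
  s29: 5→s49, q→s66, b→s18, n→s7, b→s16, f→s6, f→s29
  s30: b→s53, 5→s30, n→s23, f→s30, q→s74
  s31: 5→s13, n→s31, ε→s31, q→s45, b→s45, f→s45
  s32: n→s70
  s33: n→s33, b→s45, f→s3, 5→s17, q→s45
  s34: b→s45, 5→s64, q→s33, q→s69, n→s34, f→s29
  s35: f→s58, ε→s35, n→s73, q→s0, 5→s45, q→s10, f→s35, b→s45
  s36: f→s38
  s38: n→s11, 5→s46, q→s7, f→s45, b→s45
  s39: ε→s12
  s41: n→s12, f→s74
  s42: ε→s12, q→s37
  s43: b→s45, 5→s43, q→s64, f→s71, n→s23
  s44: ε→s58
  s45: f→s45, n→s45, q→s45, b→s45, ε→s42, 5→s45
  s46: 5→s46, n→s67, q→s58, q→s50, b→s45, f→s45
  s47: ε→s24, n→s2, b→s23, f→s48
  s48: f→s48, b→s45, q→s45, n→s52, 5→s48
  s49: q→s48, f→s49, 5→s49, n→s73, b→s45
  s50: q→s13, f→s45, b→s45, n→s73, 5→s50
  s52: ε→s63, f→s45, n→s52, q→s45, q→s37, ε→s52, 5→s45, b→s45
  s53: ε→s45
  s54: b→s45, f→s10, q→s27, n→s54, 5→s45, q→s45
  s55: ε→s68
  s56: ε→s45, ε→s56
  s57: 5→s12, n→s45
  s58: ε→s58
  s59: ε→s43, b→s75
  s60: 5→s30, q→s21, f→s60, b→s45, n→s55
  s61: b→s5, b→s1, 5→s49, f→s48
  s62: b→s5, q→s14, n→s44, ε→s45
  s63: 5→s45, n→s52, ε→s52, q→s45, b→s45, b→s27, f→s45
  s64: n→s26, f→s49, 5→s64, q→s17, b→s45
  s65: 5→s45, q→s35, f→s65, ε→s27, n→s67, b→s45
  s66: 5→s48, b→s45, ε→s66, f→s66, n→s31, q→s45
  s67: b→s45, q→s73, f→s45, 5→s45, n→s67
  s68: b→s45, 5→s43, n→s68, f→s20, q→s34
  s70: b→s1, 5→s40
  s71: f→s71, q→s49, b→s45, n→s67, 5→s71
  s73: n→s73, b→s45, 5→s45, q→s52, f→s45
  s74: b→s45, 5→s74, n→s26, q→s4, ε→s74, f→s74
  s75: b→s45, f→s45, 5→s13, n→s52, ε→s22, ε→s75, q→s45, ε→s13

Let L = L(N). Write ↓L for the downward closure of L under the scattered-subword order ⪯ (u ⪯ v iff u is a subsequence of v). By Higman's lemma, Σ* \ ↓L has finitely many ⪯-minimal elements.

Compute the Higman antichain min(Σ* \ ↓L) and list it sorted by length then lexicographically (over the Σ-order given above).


|Q|=76, |F|=37, |δ|=275 (40 ε).
min D↑ (34 st, q0=0, F={3}): 0:5→1,n→2,b→3,q→4,f→0 1:5→1,n→5,b→3,q→6,f→1 2:5→7,n→2,b→3,q→8,f→9 3:5→3,n→3,b→3,q→3,f→3 4:5→6,n→8,b→3,q→10,f→4 5:5→3,n→5,b→3,q→11,f→12 6:5→6,n→11,b→3,q→13,f→6 7:5→7,n→5,b→3,q→14,f→15 8:5→14,n→8,b→3,q→16,f→17 9:5→15,n→18,b→3,q→17,f→9 10:5→13,n→16,b→3,q→3,f→10 11:5→3,n→11,b→3,q→19,f→20 12:5→3,n→21,b→3,q→20,f→12 13:5→13,n→19,b→3,q→3,f→13 14:5→14,n→11,b→3,q→22,f→23 15:5→15,n→21,b→3,q→23,f→15 16:5→22,n→16,b→3,q→3,f→24 17:5→23,n→25,b→3,q→24,f→17 18:5→26,n→18,b→3,q→25,f→3 19:5→3,n→19,b→3,q→3,f→27 20:5→3,n→28,b→3,q→27,f→20 21:5→3,n→21,b→3,q→28,f→3 22:5→22,n→19,b→3,q→3,f→29 23:5→23,n→28,b→3,q→29,f→23 24:5→29,n→30,b→3,q→3,f→24 25:5→31,n→25,b→3,q→30,f→3 26:5→26,n→21,b→3,q→31,f→3 27:5→3,n→32,b→3,q→3,f→27 28:5→3,n→28,b→3,q→32,f→3 29:5→29,n→32,b→3,q→3,f→29 30:5→33,n→30,b→3,q→3,f→3 31:5→31,n→28,b→3,q→33,f→3 32:5→3,n→32,b→3,q→3,f→3 33:5→33,n→32,b→3,q→3,f→3 (ε-aug+det+¬).
'b': N↓-sim [56, 11] end={s12,s16,s18,s19,s27,s37,s42,s45,s53,s56,s6} rej; 1/1 deletions ∈↓L.
'5n5': run [56, 35, 19, 4] end={s12,s37,s42,s45} — reject; 3/3 del acc.
'qqq': |S_i|=[56, 41, 25, 5] end={s12,s27,s37,s42,s45} — reject; 3/3 deletions ∈↓L.
'nfnf': |S_i|=[56, 47, 36, 21, 4] end={s12,s37,s42,s45} rej; 4/4 single-dels accept.
4 words, ⪯-incomp.

A = [b, 5n5, qqq, nfnf].


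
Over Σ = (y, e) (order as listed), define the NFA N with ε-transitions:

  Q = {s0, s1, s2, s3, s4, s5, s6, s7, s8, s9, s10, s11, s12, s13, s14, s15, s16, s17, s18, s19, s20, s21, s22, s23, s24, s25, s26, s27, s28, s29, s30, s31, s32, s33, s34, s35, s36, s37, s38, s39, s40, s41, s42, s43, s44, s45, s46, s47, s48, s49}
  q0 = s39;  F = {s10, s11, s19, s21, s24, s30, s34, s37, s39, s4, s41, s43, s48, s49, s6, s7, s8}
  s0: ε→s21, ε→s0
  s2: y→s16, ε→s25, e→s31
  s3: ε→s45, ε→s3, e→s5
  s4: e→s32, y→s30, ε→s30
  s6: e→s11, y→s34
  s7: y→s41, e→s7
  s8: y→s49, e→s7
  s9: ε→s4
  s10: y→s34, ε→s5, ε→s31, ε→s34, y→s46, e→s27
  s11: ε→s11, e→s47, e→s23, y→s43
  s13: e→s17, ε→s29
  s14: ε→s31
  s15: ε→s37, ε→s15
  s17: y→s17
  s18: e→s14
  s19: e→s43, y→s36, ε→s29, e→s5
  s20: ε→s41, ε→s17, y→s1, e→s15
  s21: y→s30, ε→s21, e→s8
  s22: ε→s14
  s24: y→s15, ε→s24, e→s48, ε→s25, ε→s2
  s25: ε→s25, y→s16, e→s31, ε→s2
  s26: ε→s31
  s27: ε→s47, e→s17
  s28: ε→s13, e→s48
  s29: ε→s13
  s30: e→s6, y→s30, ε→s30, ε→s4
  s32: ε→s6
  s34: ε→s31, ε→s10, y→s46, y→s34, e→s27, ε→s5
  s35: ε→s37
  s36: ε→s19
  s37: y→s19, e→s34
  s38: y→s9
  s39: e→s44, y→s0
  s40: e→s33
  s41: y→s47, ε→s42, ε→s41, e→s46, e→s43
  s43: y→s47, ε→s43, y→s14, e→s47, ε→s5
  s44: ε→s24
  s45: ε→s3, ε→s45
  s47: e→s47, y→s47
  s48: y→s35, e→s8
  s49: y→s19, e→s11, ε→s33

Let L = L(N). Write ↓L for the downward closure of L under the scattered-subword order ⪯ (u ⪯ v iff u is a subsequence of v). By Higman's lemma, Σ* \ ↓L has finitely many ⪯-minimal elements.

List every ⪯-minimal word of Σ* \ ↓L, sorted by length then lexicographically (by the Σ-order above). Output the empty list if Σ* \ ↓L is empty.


Antichain: [eyee, yyeye, yyeee, yeeyy, eyyey, eeeeyy].

|Q|=50, |F|=17, |δ|=101 (45 ε).
min D↑ (16 st, q0=0, F={15}): 0:y→1,e→2 1:y→3,e→4 2:y→5,e→6 3:y→3,e→7 4:y→8,e→9 5:y→10,e→11 6:y→5,e→4 7:y→11,e→12 8:y→10,e→12 9:y→13,e→9 10:y→10,e→14 11:y→11,e→15 12:y→14,e→15 13:y→15,e→14 14:y→15,e→15 15:y→15,e→15 (ε-aug+det+¬).
'eyee': |S_i|=[38, 33, 24, 12, 4] end={s17,s23,s27,s47} rej; 4/4 del acc.
'yyeye': run [38, 32, 24, 14, 10, 3] end={s17,s27,s47} — reject; 5/5 single-dels accept.
'yyeee': N↓-sim [38, 32, 24, 14, 9, 3] end={s17,s23,s47} ∉↓L; 5/5 del acc.
'yeeyy': N↓-sim [38, 32, 24, 13, 9, 4] end={s14,s17,s31,s47} ∉↓L; 5/5 deletions ∈↓L.
'eyyey': |S_i|=[38, 33, 24, 14, 7, 4] end={s14,s17,s31,s47} ∉↓L; 5/5 del acc.
'eeeeyy': N↓-sim [38, 33, 25, 22, 13, 9, 4] end={s14,s17,s31,s47} ∉↓L; 6/6 deletions ∈↓L.
6 minimals (antichain).


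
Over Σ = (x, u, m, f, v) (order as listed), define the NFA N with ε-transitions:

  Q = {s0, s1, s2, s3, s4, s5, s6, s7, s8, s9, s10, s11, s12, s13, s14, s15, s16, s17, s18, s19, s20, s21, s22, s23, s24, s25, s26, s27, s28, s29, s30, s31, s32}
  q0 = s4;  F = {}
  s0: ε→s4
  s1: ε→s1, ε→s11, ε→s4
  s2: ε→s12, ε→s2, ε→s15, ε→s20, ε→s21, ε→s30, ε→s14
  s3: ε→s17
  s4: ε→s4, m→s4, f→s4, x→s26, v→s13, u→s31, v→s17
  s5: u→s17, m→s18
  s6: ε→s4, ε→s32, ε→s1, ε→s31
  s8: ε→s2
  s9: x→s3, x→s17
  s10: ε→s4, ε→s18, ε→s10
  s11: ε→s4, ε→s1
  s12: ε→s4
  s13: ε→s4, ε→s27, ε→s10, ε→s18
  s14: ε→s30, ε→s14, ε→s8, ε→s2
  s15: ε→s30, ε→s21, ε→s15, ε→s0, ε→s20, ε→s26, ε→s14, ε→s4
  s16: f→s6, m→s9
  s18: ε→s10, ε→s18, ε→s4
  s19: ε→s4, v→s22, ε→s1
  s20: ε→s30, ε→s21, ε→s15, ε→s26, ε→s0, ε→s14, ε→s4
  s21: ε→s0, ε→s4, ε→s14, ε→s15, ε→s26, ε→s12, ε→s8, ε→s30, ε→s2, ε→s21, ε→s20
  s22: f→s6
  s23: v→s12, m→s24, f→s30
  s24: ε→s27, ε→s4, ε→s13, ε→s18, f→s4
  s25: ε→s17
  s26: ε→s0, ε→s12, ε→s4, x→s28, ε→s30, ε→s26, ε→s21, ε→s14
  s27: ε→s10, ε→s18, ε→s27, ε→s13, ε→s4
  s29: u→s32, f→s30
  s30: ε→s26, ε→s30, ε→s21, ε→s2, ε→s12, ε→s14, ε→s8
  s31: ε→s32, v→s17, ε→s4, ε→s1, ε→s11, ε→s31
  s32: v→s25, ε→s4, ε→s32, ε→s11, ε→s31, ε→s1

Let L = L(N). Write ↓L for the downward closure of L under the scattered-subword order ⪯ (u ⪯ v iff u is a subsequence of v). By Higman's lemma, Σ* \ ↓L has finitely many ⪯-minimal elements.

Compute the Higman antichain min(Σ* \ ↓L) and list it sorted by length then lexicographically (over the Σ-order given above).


Antichain: [ε].

|Q|=33, |F|=0, |δ|=120 (97 ε).
min D↑ (1 st, q0=0, F={0}): 0:x→0,u→0,m→0,f→0,v→0.
ε ∈ L(D↑) ⇒ ↓L = ∅.


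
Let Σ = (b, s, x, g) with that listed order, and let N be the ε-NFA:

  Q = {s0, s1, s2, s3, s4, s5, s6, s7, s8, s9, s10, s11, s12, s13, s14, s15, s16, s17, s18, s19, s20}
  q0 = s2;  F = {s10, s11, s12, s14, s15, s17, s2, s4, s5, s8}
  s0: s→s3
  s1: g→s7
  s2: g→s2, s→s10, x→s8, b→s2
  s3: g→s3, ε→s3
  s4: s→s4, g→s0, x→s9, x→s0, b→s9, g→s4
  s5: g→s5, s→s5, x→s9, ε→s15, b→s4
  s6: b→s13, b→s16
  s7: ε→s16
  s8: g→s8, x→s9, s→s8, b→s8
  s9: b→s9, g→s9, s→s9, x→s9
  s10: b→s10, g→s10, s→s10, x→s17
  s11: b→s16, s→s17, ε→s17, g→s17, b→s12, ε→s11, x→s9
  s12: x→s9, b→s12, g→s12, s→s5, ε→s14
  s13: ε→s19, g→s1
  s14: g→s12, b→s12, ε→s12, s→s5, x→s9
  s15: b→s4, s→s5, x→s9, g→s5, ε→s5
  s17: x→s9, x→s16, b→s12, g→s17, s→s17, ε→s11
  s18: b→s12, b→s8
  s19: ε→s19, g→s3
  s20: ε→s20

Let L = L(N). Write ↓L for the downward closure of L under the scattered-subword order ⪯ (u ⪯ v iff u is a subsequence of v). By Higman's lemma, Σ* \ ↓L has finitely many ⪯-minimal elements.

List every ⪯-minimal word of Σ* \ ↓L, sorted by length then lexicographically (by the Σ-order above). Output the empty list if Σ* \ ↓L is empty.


Antichain: [xx, sxbsbb].

|Q|=21, |F|=10, |δ|=69 (12 ε).
min D↑ (8 st, q0=0, F={4}): 0:b→0,s→1,x→2,g→0 1:b→1,s→1,x→3,g→1 2:b→2,s→2,x→4,g→2 3:b→5,s→3,x→4,g→3 4:b→4,s→4,x→4,g→4 5:b→5,s→6,x→4,g→5 6:b→7,s→6,x→4,g→6 7:b→4,s→7,x→4,g→7 [Hopcroft].
'xx': N↓-sim [14, 12, 4] end={s0,s16,s3,s9} — reject; 2/2 del acc.
'sxbsbb': |S_i|=[14, 13, 11, 9, 6, 4, 1] end={s9} rej; 6/6 single-dels accept.
2 minimals (antichain).


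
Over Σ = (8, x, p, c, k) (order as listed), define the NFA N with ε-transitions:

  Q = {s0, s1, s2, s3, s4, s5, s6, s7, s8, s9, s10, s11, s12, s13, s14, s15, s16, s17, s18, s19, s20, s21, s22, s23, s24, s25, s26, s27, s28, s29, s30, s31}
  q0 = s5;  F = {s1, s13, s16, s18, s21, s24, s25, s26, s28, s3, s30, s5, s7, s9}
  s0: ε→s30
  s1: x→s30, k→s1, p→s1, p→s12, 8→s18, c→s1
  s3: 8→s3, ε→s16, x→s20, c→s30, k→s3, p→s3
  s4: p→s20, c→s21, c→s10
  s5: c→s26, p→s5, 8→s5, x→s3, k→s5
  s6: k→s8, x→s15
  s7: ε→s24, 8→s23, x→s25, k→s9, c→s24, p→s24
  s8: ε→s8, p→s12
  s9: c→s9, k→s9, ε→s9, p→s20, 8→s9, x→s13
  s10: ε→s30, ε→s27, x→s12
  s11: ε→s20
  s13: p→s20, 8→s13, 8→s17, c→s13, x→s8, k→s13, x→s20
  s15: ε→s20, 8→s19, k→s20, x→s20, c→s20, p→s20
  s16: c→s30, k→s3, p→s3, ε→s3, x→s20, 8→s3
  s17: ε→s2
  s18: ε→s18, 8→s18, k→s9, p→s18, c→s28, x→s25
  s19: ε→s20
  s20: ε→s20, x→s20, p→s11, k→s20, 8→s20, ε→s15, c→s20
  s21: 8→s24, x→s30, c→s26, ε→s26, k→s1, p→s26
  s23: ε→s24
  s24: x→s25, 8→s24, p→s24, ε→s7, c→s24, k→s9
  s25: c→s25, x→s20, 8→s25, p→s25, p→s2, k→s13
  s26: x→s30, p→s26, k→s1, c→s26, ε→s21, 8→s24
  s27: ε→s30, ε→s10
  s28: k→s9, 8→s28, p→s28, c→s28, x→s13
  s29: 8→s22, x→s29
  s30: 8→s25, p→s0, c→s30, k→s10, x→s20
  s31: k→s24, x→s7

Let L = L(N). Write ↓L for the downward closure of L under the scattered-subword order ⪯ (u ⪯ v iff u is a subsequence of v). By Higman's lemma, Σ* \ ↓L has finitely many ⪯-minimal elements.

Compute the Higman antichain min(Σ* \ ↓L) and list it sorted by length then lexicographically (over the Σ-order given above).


A = [xx, c8kp, ck8cxp].

|Q|=32, |F|=14, |δ|=116 (21 ε).
min D↑ (12 st, q0=0, F={3}): 0:8→0,x→1,p→0,c→2,k→0 1:8→1,x→3,p→1,c→4,k→1 2:8→5,x→4,p→2,c→2,k→6 3:8→3,x→3,p→3,c→3,k→3 4:8→7,x→3,p→4,c→4,k→4 5:8→5,x→7,p→5,c→5,k→8 6:8→9,x→4,p→6,c→6,k→6 7:8→7,x→3,p→7,c→7,k→10 8:8→8,x→10,p→3,c→8,k→8 9:8→9,x→7,p→9,c→11,k→8 10:8→10,x→3,p→3,c→10,k→10 11:8→11,x→10,p→11,c→11,k→8 (ε-aug+det+¬).
'xx': N↓-sim [26, 16, 6] end={s11,s12,s15,s19,s20,s8} ∉↓L; 2/2 single-dels accept.
'c8kp': run [26, 23, 16, 10, 5] end={s11,s12,s15,s19,s20} ∉↓L; 4/4 single-dels accept.
'ck8cxp': |S_i|=[26, 23, 18, 13, 12, 9, 5] end={s11,s12,s15,s19,s20} ∉↓L; 6/6 deletions ∈↓L.
3 words, ⪯-incomp.


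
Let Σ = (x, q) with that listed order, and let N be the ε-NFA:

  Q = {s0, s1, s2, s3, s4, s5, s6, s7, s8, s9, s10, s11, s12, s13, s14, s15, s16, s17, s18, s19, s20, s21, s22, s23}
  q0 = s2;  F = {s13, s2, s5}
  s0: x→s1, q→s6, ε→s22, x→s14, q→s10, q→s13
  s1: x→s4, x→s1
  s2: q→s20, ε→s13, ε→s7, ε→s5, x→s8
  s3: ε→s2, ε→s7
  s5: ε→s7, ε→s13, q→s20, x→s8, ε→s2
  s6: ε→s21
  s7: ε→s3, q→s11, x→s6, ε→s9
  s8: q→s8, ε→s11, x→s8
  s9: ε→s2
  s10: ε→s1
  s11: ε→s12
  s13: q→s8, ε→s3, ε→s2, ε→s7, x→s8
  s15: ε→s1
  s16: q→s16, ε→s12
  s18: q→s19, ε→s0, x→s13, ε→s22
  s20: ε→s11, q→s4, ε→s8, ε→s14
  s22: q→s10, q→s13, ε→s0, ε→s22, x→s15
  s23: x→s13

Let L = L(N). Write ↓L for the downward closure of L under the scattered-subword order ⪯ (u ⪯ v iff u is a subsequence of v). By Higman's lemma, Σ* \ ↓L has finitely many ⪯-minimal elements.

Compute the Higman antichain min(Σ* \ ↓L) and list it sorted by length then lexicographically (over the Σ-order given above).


min(Σ*\↓L) = [x, q].

|Q|=24, |F|=3, |δ|=53 (28 ε).
min D↑ (2 st, q0=0, F={1}): 0:x→1,q→1 1:x→1,q→1 [Hopcroft].
'x': N↓-sim [14, 5] end={s11,s12,s21,s6,s8} ∉↓L; 1/1 del acc.
'q': run [14, 6] end={s11,s12,s14,s20,s4,s8} rej; 1/1 deletions ∈↓L.
2 obstructions.


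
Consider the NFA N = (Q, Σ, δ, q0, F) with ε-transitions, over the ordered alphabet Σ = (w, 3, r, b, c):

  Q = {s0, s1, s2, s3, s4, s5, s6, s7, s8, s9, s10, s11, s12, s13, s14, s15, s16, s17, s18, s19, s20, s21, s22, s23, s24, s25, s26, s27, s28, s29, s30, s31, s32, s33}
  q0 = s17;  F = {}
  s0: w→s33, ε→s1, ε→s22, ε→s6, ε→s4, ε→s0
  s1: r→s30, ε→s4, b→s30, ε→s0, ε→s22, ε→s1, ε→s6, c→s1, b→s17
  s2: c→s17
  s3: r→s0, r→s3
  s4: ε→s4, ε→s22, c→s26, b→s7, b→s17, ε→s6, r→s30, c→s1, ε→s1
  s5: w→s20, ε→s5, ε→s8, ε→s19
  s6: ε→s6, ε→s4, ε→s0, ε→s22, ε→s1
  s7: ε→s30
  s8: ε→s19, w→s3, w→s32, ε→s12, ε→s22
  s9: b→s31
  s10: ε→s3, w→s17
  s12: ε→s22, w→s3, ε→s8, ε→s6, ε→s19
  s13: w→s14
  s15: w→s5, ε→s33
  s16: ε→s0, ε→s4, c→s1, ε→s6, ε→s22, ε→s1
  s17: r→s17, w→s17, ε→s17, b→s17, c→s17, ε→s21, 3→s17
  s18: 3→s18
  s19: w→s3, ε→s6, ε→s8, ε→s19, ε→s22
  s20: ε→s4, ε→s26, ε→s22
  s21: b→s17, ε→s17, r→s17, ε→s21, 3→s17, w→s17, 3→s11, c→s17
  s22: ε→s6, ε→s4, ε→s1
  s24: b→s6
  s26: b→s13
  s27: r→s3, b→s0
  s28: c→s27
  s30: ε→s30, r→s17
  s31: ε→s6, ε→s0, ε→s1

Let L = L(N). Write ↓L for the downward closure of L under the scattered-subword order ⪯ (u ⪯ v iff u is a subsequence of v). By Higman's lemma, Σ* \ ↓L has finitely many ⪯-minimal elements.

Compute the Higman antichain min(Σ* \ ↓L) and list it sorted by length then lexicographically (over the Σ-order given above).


|Q|=34, |F|=0, |δ|=96 (55 ε).
min D↑ (1 st, q0=0, F={0}): 0:w→0,3→0,r→0,b→0,c→0 (ε-aug+det+¬).
ε ∈ L(D↑) ⇒ ↓L = ∅.

A = [ε].


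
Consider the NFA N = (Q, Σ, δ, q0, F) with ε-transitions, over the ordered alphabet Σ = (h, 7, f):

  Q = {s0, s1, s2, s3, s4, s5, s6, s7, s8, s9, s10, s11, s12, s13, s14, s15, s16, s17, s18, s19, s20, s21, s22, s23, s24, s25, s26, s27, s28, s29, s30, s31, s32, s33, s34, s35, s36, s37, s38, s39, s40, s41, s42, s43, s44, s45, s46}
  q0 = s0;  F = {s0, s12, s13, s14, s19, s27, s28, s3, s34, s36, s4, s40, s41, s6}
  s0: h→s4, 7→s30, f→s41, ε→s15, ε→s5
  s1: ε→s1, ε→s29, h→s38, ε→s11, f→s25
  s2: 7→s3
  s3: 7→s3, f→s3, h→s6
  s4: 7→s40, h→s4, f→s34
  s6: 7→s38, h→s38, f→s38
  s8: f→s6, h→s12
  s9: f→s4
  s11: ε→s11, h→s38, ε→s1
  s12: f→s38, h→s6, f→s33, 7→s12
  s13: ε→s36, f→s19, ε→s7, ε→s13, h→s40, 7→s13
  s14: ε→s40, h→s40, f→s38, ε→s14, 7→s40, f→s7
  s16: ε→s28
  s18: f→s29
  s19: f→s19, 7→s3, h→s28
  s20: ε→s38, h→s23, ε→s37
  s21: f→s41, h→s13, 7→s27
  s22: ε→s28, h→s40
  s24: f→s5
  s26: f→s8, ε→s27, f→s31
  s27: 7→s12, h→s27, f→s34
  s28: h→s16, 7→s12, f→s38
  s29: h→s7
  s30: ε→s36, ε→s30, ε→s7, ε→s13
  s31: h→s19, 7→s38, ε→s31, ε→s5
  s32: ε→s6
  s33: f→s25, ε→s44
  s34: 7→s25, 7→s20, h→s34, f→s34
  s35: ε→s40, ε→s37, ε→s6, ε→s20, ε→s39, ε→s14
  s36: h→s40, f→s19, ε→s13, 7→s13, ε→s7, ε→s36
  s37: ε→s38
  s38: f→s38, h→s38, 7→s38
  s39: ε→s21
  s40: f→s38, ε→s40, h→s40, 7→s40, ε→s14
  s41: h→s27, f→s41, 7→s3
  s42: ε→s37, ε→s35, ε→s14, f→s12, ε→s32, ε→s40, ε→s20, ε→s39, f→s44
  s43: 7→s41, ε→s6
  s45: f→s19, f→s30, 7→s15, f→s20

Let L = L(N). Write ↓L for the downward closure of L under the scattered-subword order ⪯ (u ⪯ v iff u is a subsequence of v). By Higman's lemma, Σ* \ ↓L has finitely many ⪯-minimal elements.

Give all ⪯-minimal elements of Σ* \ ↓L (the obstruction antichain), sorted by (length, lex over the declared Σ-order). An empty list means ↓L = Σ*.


min(Σ*\↓L) = [h7f, hf7, 7hf, f7hh, f7h7].

|Q|=47, |F|=14, |δ|=121 (46 ε).
min D↑ (13 st, q0=0, F={9}): 0:h→1,7→2,f→3 1:h→1,7→4,f→5 2:h→4,7→2,f→6 3:h→7,7→8,f→3 4:h→4,7→4,f→9 5:h→5,7→9,f→5 6:h→10,7→8,f→6 7:h→7,7→11,f→5 8:h→12,7→8,f→8 9:h→9,7→9,f→9 10:h→10,7→11,f→9 11:h→12,7→11,f→9 12:h→9,7→9,f→9.
'h7f': |S_i|=[26, 17, 12, 5] end={s25,s33,s38,s44,s7} ∉↓L; 3/3 deletions ∈↓L.
'hf7': N↓-sim [26, 17, 9, 5] end={s20,s23,s25,s37,s38} — reject; 3/3 del acc.
'7hf': N↓-sim [26, 19, 12, 5] end={s25,s33,s38,s44,s7} rej; 3/3 deletions ∈↓L.
'f7hh': run [26, 17, 10, 3, 1] end={s38} — reject; 4/4 deletions ∈↓L.
'f7h7': N↓-sim [26, 17, 10, 3, 1] end={s38} ∉↓L; 4/4 single-dels accept.
5 words, ⪯-incomp.


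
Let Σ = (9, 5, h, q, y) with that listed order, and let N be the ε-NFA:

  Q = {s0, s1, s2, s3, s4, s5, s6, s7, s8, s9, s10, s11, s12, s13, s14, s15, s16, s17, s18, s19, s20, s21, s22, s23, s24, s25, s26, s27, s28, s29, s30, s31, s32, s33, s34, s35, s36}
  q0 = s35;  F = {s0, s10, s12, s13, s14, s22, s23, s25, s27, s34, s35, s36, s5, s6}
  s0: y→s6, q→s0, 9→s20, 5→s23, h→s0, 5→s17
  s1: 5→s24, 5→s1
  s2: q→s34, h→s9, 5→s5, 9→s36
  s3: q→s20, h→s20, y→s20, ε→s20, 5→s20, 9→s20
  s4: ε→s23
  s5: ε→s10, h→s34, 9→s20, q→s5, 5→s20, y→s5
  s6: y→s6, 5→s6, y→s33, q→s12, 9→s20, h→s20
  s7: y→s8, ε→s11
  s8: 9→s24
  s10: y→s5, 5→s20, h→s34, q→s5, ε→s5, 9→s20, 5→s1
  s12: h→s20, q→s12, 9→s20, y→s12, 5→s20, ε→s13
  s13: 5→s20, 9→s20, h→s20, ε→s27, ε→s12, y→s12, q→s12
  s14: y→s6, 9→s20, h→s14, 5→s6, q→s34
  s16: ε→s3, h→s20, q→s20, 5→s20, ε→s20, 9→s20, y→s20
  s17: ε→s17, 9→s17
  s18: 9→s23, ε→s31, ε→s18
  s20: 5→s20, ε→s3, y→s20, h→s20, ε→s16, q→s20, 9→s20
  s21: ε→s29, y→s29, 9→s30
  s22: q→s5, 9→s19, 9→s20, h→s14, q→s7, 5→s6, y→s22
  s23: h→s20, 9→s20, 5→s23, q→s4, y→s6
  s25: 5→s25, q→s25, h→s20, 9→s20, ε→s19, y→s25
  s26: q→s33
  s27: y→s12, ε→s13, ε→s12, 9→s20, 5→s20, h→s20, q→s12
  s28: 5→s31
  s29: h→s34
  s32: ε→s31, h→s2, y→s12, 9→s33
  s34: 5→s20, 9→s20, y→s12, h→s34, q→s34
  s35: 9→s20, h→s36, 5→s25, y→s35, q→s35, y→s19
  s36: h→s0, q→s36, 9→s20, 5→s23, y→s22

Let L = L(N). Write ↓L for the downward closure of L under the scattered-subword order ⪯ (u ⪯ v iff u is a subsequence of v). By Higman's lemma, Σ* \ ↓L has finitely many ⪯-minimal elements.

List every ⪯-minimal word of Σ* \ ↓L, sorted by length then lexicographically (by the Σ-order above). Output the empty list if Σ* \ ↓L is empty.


Antichain: [9, 5h, hhyh, hyq5].

|Q|=37, |F|=14, |δ|=129 (20 ε).
min D↑ (12 st, q0=0, F={1}): 0:9→1,5→2,h→3,q→0,y→0 1:9→1,5→1,h→1,q→1,y→1 2:9→1,5→2,h→1,q→2,y→2 3:9→1,5→4,h→5,q→3,y→6 4:9→1,5→4,h→1,q→4,y→7 5:9→1,5→4,h→5,q→5,y→7 6:9→1,5→7,h→8,q→9,y→6 7:9→1,5→7,h→1,q→10,y→7 8:9→1,5→7,h→8,q→11,y→7 9:9→1,5→1,h→11,q→9,y→9 10:9→1,5→1,h→1,q→10,y→10 11:9→1,5→1,h→11,q→11,y→10.
'9': |S_i|=[26, 6] end={s16,s17,s19,s20,s24,s3} — reject; 1/1 deletions ∈↓L.
'5h': N↓-sim [26, 15, 3] end={s16,s20,s3} rej; 2/2 single-dels accept.
'hhyh': |S_i|=[26, 24, 14, 8, 3] end={s16,s20,s3} rej; 4/4 single-dels accept.
'hyq5': |S_i|=[26, 24, 19, 14, 5] end={s1,s16,s20,s24,s3} ∉↓L; 4/4 single-dels accept.
4 words, ⪯-incomp.


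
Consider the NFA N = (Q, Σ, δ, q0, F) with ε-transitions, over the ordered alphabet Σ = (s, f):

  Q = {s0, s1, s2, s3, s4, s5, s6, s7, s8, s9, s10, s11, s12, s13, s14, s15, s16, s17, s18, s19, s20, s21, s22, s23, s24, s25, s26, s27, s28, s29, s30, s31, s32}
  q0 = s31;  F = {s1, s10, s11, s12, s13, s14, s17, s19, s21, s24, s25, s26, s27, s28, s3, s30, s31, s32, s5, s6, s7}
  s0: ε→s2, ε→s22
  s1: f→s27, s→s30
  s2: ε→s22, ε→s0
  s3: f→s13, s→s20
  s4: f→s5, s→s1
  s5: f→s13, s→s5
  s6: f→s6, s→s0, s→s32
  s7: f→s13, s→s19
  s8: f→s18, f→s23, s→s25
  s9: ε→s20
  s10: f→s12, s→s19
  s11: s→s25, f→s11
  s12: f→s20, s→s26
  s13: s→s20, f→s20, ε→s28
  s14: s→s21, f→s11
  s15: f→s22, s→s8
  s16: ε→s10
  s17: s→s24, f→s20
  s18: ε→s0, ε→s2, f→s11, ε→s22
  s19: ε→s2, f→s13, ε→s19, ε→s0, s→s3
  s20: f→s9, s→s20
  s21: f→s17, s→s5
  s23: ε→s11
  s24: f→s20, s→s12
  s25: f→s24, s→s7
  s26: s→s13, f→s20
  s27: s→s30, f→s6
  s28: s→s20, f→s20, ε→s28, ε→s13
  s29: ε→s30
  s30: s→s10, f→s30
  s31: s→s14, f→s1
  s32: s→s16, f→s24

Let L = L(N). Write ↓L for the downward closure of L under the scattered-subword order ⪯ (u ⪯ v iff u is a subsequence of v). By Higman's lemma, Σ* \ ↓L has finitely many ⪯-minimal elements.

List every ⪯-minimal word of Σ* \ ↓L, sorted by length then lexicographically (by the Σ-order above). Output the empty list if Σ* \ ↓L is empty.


Antichain: [ssff, sssfs, fsssss, fffsff].

|Q|=33, |F|=21, |δ|=70 (17 ε).
min D↑ (21 st, q0=0, F={14}): 0:s→1,f→2 1:s→3,f→4 2:s→5,f→6 3:s→7,f→8 4:s→9,f→4 5:s→10,f→5 6:s→5,f→11 7:s→7,f→12 8:s→13,f→14 9:s→15,f→13 10:s→16,f→17 11:s→18,f→11 12:s→14,f→14 13:s→17,f→14 14:s→14,f→14 15:s→16,f→12 16:s→19,f→12 17:s→20,f→14 18:s→10,f→13 19:s→14,f→12 20:s→12,f→14 (ε-aug+det+¬).
'ssff': run [27, 23, 19, 8, 2] end={s20,s9} — reject; 4/4 del acc.
'sssfs': N↓-sim [27, 23, 19, 14, 4, 2] end={s20,s9} ∉↓L; 5/5 deletions ∈↓L.
'fsssss': N↓-sim [27, 23, 18, 14, 10, 5, 2] end={s20,s9} rej; 6/6 del acc.
'fffsff': |S_i|=[27, 23, 21, 20, 17, 7, 2] end={s20,s9} ∉↓L; 6/6 deletions ∈↓L.
4 words, ⪯-incomp.


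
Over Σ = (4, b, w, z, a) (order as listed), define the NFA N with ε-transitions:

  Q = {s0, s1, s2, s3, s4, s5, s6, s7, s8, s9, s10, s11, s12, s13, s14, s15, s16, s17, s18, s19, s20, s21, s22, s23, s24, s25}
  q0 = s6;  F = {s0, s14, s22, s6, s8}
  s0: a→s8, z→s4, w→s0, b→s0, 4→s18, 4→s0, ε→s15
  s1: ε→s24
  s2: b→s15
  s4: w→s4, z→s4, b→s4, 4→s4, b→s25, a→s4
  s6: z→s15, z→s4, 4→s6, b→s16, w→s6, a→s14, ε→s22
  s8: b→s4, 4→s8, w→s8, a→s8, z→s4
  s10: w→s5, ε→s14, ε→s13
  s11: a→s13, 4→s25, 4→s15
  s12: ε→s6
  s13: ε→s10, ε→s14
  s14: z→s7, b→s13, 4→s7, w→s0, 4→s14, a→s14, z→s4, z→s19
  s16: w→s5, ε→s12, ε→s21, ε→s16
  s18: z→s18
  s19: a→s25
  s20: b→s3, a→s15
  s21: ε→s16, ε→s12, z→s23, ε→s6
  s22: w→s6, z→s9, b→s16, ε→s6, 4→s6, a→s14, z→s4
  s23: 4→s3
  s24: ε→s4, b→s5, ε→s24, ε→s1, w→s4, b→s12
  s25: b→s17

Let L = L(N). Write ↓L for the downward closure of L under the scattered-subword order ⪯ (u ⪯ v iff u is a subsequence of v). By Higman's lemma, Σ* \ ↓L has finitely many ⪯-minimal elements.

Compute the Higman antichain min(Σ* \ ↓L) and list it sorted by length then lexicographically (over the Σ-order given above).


Antichain: [z, awab].

|Q|=26, |F|=5, |δ|=71 (18 ε).
min D↑ (5 st, q0=0, F={1}): 0:4→0,b→0,w→0,z→1,a→2 1:4→1,b→1,w→1,z→1,a→1 2:4→2,b→2,w→3,z→1,a→2 3:4→3,b→3,w→3,z→1,a→4 4:4→4,b→1,w→4,z→1,a→4 [Hopcroft].
'z': N↓-sim [21, 10] end={s15,s17,s18,s19,s23,s25,s3,s4,s7,s9} — reject; 1/1 del acc.
'awab': run [21, 13, 8, 4, 3] end={s17,s25,s4} rej; 4/4 deletions ∈↓L.
2 minimals (antichain).


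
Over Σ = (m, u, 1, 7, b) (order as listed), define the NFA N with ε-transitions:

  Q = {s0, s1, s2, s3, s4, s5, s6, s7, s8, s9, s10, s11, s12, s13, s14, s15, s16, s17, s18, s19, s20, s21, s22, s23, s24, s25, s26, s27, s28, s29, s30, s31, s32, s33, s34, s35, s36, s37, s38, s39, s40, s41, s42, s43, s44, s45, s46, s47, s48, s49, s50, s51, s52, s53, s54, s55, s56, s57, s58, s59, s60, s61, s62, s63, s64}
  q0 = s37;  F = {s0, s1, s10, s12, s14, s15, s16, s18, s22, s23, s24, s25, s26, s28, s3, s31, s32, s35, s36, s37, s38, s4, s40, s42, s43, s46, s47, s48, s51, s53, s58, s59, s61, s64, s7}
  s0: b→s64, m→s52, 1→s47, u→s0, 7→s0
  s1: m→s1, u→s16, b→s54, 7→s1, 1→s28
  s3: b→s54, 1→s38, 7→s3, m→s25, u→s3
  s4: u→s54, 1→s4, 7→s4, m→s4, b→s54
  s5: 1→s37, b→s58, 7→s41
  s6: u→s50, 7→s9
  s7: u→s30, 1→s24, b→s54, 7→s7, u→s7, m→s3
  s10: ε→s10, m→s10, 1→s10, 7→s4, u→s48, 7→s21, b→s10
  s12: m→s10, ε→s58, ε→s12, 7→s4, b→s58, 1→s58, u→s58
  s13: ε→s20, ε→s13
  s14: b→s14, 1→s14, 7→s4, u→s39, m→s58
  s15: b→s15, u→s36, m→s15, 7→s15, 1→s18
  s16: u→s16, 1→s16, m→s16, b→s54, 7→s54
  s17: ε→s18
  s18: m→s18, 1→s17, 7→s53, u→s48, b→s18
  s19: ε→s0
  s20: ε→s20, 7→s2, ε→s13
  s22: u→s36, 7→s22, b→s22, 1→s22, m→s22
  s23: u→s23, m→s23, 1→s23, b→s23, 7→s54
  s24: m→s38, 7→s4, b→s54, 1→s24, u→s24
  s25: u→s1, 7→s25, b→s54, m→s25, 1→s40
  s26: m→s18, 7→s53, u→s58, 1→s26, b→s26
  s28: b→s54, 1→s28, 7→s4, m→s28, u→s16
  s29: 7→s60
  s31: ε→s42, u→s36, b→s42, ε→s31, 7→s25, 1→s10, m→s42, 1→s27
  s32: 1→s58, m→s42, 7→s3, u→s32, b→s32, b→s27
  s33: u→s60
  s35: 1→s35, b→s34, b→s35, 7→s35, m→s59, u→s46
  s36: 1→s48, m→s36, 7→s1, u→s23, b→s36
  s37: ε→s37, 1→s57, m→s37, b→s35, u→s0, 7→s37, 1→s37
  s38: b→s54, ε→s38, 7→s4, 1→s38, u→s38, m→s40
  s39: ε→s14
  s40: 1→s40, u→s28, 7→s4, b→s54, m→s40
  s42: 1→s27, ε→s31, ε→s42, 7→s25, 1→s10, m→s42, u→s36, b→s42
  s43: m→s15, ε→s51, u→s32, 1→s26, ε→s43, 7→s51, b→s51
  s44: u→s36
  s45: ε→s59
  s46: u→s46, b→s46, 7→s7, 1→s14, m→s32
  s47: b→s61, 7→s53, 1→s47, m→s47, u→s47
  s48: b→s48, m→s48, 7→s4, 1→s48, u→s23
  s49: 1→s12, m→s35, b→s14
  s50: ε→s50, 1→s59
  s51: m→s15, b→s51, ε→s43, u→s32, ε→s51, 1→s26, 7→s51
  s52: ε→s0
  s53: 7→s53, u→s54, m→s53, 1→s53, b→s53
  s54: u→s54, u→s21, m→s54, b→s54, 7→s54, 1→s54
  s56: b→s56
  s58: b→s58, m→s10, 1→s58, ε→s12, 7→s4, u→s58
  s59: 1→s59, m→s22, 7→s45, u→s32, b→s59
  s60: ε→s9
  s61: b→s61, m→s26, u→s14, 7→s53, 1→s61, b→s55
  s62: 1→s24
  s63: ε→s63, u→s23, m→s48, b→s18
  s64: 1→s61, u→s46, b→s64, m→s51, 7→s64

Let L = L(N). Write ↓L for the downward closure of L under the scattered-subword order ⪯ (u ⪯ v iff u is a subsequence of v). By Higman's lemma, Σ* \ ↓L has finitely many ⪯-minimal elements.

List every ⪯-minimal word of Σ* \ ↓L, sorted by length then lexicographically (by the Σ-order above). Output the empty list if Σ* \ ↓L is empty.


A = [u17u, bu7b, bmmuu7].

|Q|=65, |F|=35, |δ|=233 (26 ε).
min D↑ (33 st, q0=0, F={14}): 0:m→0,u→1,1→0,7→0,b→2 1:m→1,u→1,1→3,7→1,b→4 2:m→5,u→6,1→2,7→2,b→2 3:m→3,u→3,1→3,7→7,b→8 4:m→9,u→6,1→8,7→4,b→4 5:m→10,u→11,1→5,7→5,b→5 6:m→11,u→6,1→12,7→13,b→6 7:m→7,u→14,1→7,7→7,b→7 8:m→15,u→12,1→8,7→7,b→8 9:m→16,u→11,1→15,7→9,b→9 10:m→10,u→17,1→10,7→10,b→10 11:m→18,u→11,1→19,7→20,b→11 12:m→19,u→12,1→12,7→21,b→12 13:m→20,u→13,1→22,7→13,b→14 14:m→14,u→14,1→14,7→14,b→14 15:m→23,u→19,1→15,7→7,b→15 16:m→16,u→17,1→23,7→16,b→16 17:m→17,u→24,1→25,7→26,b→17 18:m→18,u→17,1→27,7→28,b→18 19:m→27,u→19,1→19,7→21,b→19 20:m→28,u→20,1→29,7→20,b→14 21:m→21,u→14,1→21,7→21,b→14 22:m→29,u→22,1→22,7→21,b→14 23:m→23,u→25,1→23,7→7,b→23 24:m→24,u→24,1→24,7→14,b→24 25:m→25,u→24,1→25,7→21,b→25 26:m→26,u→30,1→31,7→26,b→14 27:m→27,u→25,1→27,7→21,b→27 28:m→28,u→26,1→32,7→28,b→14 29:m→32,u→29,1→29,7→21,b→14 30:m→30,u→30,1→30,7→14,b→14 31:m→31,u→30,1→31,7→21,b→14 32:m→32,u→31,1→32,7→21,b→14.
'u17u': |S_i|=[46, 39, 23, 4, 2] end={s21,s54} — reject; 4/4 del acc.
'bu7b': run [46, 41, 26, 13, 2] end={s21,s54} ∉↓L; 4/4 del acc.
'bmmuu7': N↓-sim [46, 41, 30, 20, 9, 4, 2] end={s21,s54} — reject; 6/6 single-dels accept.
3 minimals (antichain).
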